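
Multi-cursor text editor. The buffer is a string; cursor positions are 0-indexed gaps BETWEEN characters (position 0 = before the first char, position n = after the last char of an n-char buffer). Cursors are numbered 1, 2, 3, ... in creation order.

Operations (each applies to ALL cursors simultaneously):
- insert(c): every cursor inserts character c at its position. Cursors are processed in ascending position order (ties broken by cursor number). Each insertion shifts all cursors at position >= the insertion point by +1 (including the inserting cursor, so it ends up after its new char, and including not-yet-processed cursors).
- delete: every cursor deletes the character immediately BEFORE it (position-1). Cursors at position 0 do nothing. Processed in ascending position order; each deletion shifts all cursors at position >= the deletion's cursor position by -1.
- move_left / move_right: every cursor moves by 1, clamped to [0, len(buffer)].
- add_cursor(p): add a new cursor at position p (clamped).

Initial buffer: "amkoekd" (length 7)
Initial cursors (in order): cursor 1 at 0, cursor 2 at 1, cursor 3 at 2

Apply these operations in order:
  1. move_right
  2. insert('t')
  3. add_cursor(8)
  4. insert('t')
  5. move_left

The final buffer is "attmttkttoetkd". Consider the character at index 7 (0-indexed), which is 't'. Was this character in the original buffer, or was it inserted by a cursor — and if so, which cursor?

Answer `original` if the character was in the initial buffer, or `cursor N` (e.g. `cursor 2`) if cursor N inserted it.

After op 1 (move_right): buffer="amkoekd" (len 7), cursors c1@1 c2@2 c3@3, authorship .......
After op 2 (insert('t')): buffer="atmtktoekd" (len 10), cursors c1@2 c2@4 c3@6, authorship .1.2.3....
After op 3 (add_cursor(8)): buffer="atmtktoekd" (len 10), cursors c1@2 c2@4 c3@6 c4@8, authorship .1.2.3....
After op 4 (insert('t')): buffer="attmttkttoetkd" (len 14), cursors c1@3 c2@6 c3@9 c4@12, authorship .11.22.33..4..
After op 5 (move_left): buffer="attmttkttoetkd" (len 14), cursors c1@2 c2@5 c3@8 c4@11, authorship .11.22.33..4..
Authorship (.=original, N=cursor N): . 1 1 . 2 2 . 3 3 . . 4 . .
Index 7: author = 3

Answer: cursor 3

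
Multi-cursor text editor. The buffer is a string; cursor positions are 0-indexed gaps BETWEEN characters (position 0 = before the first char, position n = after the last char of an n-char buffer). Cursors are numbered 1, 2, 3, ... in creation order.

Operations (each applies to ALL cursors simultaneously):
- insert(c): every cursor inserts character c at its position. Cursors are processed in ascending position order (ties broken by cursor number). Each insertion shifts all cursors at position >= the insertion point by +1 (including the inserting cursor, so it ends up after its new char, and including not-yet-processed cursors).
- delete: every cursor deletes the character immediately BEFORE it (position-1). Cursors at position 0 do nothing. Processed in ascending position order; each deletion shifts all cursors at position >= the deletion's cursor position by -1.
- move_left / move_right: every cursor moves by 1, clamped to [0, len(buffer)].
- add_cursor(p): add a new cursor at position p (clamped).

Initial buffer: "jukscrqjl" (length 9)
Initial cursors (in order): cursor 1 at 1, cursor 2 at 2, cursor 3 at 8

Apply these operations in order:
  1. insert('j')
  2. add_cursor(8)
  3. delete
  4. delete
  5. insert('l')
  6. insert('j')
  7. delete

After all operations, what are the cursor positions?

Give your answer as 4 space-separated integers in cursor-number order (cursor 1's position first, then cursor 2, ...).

After op 1 (insert('j')): buffer="jjujkscrqjjl" (len 12), cursors c1@2 c2@4 c3@11, authorship .1.2......3.
After op 2 (add_cursor(8)): buffer="jjujkscrqjjl" (len 12), cursors c1@2 c2@4 c4@8 c3@11, authorship .1.2......3.
After op 3 (delete): buffer="jukscqjl" (len 8), cursors c1@1 c2@2 c4@5 c3@7, authorship ........
After op 4 (delete): buffer="ksql" (len 4), cursors c1@0 c2@0 c4@2 c3@3, authorship ....
After op 5 (insert('l')): buffer="llkslqll" (len 8), cursors c1@2 c2@2 c4@5 c3@7, authorship 12..4.3.
After op 6 (insert('j')): buffer="lljjksljqljl" (len 12), cursors c1@4 c2@4 c4@8 c3@11, authorship 1212..44.33.
After op 7 (delete): buffer="llkslqll" (len 8), cursors c1@2 c2@2 c4@5 c3@7, authorship 12..4.3.

Answer: 2 2 7 5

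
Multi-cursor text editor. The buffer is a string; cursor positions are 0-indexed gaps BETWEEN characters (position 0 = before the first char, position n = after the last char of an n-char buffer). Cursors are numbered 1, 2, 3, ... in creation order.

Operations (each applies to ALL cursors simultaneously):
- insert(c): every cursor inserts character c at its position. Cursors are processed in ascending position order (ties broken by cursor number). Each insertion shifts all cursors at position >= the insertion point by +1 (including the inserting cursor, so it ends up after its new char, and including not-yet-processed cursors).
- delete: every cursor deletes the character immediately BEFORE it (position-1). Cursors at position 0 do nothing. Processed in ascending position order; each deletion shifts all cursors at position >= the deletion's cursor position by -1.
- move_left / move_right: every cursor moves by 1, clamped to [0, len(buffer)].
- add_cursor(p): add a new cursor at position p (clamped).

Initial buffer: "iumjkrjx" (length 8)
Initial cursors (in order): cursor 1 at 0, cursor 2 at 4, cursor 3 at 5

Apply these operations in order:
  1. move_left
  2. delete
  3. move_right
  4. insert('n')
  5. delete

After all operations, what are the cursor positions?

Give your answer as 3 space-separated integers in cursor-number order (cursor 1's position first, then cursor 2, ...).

After op 1 (move_left): buffer="iumjkrjx" (len 8), cursors c1@0 c2@3 c3@4, authorship ........
After op 2 (delete): buffer="iukrjx" (len 6), cursors c1@0 c2@2 c3@2, authorship ......
After op 3 (move_right): buffer="iukrjx" (len 6), cursors c1@1 c2@3 c3@3, authorship ......
After op 4 (insert('n')): buffer="inuknnrjx" (len 9), cursors c1@2 c2@6 c3@6, authorship .1..23...
After op 5 (delete): buffer="iukrjx" (len 6), cursors c1@1 c2@3 c3@3, authorship ......

Answer: 1 3 3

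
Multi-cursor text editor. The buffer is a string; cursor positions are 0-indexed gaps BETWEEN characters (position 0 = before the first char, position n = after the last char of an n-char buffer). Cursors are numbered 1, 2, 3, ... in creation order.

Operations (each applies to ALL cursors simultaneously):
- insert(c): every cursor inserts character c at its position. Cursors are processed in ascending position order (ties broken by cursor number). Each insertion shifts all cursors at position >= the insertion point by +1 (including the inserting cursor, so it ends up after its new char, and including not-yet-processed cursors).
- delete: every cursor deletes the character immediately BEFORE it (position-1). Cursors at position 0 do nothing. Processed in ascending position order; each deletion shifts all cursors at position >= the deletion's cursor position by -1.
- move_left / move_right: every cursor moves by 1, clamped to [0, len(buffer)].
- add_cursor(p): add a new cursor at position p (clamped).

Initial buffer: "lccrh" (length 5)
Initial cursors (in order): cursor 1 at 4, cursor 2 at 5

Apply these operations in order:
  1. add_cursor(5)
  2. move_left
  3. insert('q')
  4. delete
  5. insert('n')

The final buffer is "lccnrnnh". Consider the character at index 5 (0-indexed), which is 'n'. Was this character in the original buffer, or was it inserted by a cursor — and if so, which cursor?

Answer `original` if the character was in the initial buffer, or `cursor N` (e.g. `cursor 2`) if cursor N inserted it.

After op 1 (add_cursor(5)): buffer="lccrh" (len 5), cursors c1@4 c2@5 c3@5, authorship .....
After op 2 (move_left): buffer="lccrh" (len 5), cursors c1@3 c2@4 c3@4, authorship .....
After op 3 (insert('q')): buffer="lccqrqqh" (len 8), cursors c1@4 c2@7 c3@7, authorship ...1.23.
After op 4 (delete): buffer="lccrh" (len 5), cursors c1@3 c2@4 c3@4, authorship .....
After op 5 (insert('n')): buffer="lccnrnnh" (len 8), cursors c1@4 c2@7 c3@7, authorship ...1.23.
Authorship (.=original, N=cursor N): . . . 1 . 2 3 .
Index 5: author = 2

Answer: cursor 2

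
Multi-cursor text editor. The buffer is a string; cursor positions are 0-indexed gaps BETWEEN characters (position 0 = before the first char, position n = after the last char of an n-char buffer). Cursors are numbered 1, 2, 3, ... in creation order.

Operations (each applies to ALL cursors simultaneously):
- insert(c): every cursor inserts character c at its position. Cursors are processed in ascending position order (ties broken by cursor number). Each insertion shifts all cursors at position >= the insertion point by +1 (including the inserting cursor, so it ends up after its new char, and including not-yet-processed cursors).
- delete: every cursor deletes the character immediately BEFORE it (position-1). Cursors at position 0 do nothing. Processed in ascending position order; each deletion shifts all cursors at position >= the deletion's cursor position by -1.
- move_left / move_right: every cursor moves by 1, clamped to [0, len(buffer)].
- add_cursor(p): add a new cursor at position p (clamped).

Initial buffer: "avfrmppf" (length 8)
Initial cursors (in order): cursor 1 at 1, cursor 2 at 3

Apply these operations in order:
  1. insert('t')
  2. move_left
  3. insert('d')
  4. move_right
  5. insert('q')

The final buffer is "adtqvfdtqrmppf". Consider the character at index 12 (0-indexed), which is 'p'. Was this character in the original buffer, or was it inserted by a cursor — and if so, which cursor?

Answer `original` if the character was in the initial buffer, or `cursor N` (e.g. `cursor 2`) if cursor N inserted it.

Answer: original

Derivation:
After op 1 (insert('t')): buffer="atvftrmppf" (len 10), cursors c1@2 c2@5, authorship .1..2.....
After op 2 (move_left): buffer="atvftrmppf" (len 10), cursors c1@1 c2@4, authorship .1..2.....
After op 3 (insert('d')): buffer="adtvfdtrmppf" (len 12), cursors c1@2 c2@6, authorship .11..22.....
After op 4 (move_right): buffer="adtvfdtrmppf" (len 12), cursors c1@3 c2@7, authorship .11..22.....
After op 5 (insert('q')): buffer="adtqvfdtqrmppf" (len 14), cursors c1@4 c2@9, authorship .111..222.....
Authorship (.=original, N=cursor N): . 1 1 1 . . 2 2 2 . . . . .
Index 12: author = original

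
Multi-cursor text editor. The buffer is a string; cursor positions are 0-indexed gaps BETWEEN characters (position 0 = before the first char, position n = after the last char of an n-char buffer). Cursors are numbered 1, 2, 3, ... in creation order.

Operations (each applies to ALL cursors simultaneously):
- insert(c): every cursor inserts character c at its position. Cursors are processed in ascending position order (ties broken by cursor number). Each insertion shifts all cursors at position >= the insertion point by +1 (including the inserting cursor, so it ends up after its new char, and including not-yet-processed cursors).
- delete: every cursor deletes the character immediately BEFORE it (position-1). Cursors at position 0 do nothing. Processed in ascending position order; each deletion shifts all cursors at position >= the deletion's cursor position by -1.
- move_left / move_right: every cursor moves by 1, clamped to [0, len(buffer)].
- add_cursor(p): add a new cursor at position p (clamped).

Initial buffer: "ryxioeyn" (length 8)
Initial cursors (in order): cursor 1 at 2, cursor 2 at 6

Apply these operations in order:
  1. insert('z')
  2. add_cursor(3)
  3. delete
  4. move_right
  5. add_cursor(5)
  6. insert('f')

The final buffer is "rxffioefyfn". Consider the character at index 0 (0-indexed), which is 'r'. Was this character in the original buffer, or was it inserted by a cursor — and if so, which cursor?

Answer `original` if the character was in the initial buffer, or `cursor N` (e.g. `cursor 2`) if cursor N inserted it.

Answer: original

Derivation:
After op 1 (insert('z')): buffer="ryzxioezyn" (len 10), cursors c1@3 c2@8, authorship ..1....2..
After op 2 (add_cursor(3)): buffer="ryzxioezyn" (len 10), cursors c1@3 c3@3 c2@8, authorship ..1....2..
After op 3 (delete): buffer="rxioeyn" (len 7), cursors c1@1 c3@1 c2@5, authorship .......
After op 4 (move_right): buffer="rxioeyn" (len 7), cursors c1@2 c3@2 c2@6, authorship .......
After op 5 (add_cursor(5)): buffer="rxioeyn" (len 7), cursors c1@2 c3@2 c4@5 c2@6, authorship .......
After op 6 (insert('f')): buffer="rxffioefyfn" (len 11), cursors c1@4 c3@4 c4@8 c2@10, authorship ..13...4.2.
Authorship (.=original, N=cursor N): . . 1 3 . . . 4 . 2 .
Index 0: author = original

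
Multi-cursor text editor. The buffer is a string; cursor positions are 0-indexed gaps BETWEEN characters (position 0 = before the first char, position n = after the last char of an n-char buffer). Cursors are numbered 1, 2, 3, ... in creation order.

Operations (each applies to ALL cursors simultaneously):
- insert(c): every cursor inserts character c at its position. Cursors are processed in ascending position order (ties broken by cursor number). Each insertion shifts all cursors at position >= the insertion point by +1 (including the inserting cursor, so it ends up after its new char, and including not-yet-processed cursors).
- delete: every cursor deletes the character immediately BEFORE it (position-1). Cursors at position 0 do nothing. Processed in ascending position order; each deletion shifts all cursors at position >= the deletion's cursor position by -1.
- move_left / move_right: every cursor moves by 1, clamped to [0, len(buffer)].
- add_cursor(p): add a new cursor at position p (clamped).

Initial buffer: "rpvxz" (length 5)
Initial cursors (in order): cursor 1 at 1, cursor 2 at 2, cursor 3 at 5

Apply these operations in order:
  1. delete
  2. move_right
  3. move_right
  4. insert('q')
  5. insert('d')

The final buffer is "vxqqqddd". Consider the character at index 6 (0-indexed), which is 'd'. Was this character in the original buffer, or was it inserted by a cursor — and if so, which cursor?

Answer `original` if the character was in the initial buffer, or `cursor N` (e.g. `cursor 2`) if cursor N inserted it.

Answer: cursor 2

Derivation:
After op 1 (delete): buffer="vx" (len 2), cursors c1@0 c2@0 c3@2, authorship ..
After op 2 (move_right): buffer="vx" (len 2), cursors c1@1 c2@1 c3@2, authorship ..
After op 3 (move_right): buffer="vx" (len 2), cursors c1@2 c2@2 c3@2, authorship ..
After op 4 (insert('q')): buffer="vxqqq" (len 5), cursors c1@5 c2@5 c3@5, authorship ..123
After op 5 (insert('d')): buffer="vxqqqddd" (len 8), cursors c1@8 c2@8 c3@8, authorship ..123123
Authorship (.=original, N=cursor N): . . 1 2 3 1 2 3
Index 6: author = 2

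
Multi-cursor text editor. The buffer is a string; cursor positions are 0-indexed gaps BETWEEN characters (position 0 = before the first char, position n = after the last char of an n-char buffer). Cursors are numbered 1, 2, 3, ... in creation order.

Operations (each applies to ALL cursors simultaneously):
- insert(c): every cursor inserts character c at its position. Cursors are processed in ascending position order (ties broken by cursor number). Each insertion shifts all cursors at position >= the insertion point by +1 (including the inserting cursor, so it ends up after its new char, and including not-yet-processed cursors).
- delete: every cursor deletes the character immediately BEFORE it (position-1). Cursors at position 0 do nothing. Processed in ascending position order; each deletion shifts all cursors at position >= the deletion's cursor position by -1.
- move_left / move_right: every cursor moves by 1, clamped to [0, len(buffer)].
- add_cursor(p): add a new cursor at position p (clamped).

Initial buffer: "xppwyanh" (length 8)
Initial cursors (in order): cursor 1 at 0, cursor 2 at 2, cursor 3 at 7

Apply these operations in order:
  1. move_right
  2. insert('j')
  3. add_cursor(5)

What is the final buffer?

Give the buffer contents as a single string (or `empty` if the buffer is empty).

After op 1 (move_right): buffer="xppwyanh" (len 8), cursors c1@1 c2@3 c3@8, authorship ........
After op 2 (insert('j')): buffer="xjppjwyanhj" (len 11), cursors c1@2 c2@5 c3@11, authorship .1..2.....3
After op 3 (add_cursor(5)): buffer="xjppjwyanhj" (len 11), cursors c1@2 c2@5 c4@5 c3@11, authorship .1..2.....3

Answer: xjppjwyanhj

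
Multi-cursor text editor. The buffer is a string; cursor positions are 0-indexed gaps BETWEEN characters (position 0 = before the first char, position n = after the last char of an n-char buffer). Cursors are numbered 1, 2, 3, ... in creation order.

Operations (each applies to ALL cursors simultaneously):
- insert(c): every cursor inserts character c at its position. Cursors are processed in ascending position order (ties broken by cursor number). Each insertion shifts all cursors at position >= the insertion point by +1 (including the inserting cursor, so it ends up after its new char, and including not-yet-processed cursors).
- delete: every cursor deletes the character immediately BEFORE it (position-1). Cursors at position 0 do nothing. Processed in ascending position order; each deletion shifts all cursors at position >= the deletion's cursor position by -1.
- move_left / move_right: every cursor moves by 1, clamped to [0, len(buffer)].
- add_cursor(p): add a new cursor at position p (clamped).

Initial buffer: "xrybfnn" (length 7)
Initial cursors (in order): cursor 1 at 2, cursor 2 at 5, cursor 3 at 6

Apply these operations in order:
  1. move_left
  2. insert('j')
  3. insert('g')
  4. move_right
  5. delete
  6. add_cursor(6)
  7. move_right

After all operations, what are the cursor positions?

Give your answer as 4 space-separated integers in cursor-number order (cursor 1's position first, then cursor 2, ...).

After op 1 (move_left): buffer="xrybfnn" (len 7), cursors c1@1 c2@4 c3@5, authorship .......
After op 2 (insert('j')): buffer="xjrybjfjnn" (len 10), cursors c1@2 c2@6 c3@8, authorship .1...2.3..
After op 3 (insert('g')): buffer="xjgrybjgfjgnn" (len 13), cursors c1@3 c2@8 c3@11, authorship .11...22.33..
After op 4 (move_right): buffer="xjgrybjgfjgnn" (len 13), cursors c1@4 c2@9 c3@12, authorship .11...22.33..
After op 5 (delete): buffer="xjgybjgjgn" (len 10), cursors c1@3 c2@7 c3@9, authorship .11..2233.
After op 6 (add_cursor(6)): buffer="xjgybjgjgn" (len 10), cursors c1@3 c4@6 c2@7 c3@9, authorship .11..2233.
After op 7 (move_right): buffer="xjgybjgjgn" (len 10), cursors c1@4 c4@7 c2@8 c3@10, authorship .11..2233.

Answer: 4 8 10 7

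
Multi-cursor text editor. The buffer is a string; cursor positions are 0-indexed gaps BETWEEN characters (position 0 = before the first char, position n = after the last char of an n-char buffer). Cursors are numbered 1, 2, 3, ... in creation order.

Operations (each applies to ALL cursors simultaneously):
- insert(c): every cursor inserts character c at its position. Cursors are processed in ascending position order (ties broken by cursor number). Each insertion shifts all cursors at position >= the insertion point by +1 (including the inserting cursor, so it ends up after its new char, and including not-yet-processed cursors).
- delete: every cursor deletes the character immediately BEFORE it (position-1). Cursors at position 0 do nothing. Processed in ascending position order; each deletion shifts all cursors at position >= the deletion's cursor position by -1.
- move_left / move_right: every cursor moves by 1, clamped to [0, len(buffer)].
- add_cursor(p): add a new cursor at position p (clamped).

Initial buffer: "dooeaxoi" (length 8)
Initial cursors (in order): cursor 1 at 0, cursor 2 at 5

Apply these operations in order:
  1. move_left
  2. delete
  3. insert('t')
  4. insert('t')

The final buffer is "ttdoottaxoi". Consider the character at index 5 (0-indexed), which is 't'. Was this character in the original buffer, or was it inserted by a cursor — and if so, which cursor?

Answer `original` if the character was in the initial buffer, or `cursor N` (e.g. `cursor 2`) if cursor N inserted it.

Answer: cursor 2

Derivation:
After op 1 (move_left): buffer="dooeaxoi" (len 8), cursors c1@0 c2@4, authorship ........
After op 2 (delete): buffer="dooaxoi" (len 7), cursors c1@0 c2@3, authorship .......
After op 3 (insert('t')): buffer="tdootaxoi" (len 9), cursors c1@1 c2@5, authorship 1...2....
After op 4 (insert('t')): buffer="ttdoottaxoi" (len 11), cursors c1@2 c2@7, authorship 11...22....
Authorship (.=original, N=cursor N): 1 1 . . . 2 2 . . . .
Index 5: author = 2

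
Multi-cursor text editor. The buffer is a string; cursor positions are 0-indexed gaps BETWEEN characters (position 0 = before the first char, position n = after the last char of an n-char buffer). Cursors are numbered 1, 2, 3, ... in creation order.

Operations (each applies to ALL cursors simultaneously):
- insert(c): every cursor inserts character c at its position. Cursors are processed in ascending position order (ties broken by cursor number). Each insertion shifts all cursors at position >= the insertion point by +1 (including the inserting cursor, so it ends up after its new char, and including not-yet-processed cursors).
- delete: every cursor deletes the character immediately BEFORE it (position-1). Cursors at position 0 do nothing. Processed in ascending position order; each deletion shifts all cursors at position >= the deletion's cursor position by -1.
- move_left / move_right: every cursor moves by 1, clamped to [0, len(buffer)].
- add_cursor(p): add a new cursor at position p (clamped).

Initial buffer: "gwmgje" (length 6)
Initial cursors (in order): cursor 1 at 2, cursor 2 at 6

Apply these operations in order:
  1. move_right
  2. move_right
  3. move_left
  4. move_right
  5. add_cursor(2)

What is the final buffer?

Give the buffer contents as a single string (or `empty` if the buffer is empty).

After op 1 (move_right): buffer="gwmgje" (len 6), cursors c1@3 c2@6, authorship ......
After op 2 (move_right): buffer="gwmgje" (len 6), cursors c1@4 c2@6, authorship ......
After op 3 (move_left): buffer="gwmgje" (len 6), cursors c1@3 c2@5, authorship ......
After op 4 (move_right): buffer="gwmgje" (len 6), cursors c1@4 c2@6, authorship ......
After op 5 (add_cursor(2)): buffer="gwmgje" (len 6), cursors c3@2 c1@4 c2@6, authorship ......

Answer: gwmgje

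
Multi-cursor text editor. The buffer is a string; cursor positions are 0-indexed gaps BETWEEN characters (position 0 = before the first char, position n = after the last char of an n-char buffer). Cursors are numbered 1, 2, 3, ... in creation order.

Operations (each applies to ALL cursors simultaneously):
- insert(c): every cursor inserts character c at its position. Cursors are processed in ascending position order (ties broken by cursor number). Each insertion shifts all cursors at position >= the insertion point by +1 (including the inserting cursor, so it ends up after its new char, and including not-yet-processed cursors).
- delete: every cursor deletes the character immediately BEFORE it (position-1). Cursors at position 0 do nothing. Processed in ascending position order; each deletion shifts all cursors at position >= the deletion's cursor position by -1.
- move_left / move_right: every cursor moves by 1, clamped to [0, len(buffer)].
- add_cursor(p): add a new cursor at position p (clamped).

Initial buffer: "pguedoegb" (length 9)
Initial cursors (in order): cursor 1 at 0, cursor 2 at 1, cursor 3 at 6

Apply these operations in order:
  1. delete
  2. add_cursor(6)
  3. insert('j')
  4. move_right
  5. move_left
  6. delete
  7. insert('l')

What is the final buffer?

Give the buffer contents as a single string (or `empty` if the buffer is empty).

Answer: llguedleglb

Derivation:
After op 1 (delete): buffer="guedegb" (len 7), cursors c1@0 c2@0 c3@4, authorship .......
After op 2 (add_cursor(6)): buffer="guedegb" (len 7), cursors c1@0 c2@0 c3@4 c4@6, authorship .......
After op 3 (insert('j')): buffer="jjguedjegjb" (len 11), cursors c1@2 c2@2 c3@7 c4@10, authorship 12....3..4.
After op 4 (move_right): buffer="jjguedjegjb" (len 11), cursors c1@3 c2@3 c3@8 c4@11, authorship 12....3..4.
After op 5 (move_left): buffer="jjguedjegjb" (len 11), cursors c1@2 c2@2 c3@7 c4@10, authorship 12....3..4.
After op 6 (delete): buffer="guedegb" (len 7), cursors c1@0 c2@0 c3@4 c4@6, authorship .......
After op 7 (insert('l')): buffer="llguedleglb" (len 11), cursors c1@2 c2@2 c3@7 c4@10, authorship 12....3..4.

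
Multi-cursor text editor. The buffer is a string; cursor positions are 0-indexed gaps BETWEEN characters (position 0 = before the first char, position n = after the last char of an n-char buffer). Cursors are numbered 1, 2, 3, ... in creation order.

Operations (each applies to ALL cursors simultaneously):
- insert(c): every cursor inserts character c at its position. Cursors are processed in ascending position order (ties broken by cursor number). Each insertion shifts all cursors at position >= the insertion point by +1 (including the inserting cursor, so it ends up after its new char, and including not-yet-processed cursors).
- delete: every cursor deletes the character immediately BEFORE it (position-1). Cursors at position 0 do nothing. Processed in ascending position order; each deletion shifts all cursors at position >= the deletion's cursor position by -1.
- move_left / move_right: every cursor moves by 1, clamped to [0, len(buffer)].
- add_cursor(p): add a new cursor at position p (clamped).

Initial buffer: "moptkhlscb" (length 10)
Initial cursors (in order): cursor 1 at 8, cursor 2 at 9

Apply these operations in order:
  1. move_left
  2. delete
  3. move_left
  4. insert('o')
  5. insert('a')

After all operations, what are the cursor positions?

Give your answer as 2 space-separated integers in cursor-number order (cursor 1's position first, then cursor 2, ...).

After op 1 (move_left): buffer="moptkhlscb" (len 10), cursors c1@7 c2@8, authorship ..........
After op 2 (delete): buffer="moptkhcb" (len 8), cursors c1@6 c2@6, authorship ........
After op 3 (move_left): buffer="moptkhcb" (len 8), cursors c1@5 c2@5, authorship ........
After op 4 (insert('o')): buffer="moptkoohcb" (len 10), cursors c1@7 c2@7, authorship .....12...
After op 5 (insert('a')): buffer="moptkooaahcb" (len 12), cursors c1@9 c2@9, authorship .....1212...

Answer: 9 9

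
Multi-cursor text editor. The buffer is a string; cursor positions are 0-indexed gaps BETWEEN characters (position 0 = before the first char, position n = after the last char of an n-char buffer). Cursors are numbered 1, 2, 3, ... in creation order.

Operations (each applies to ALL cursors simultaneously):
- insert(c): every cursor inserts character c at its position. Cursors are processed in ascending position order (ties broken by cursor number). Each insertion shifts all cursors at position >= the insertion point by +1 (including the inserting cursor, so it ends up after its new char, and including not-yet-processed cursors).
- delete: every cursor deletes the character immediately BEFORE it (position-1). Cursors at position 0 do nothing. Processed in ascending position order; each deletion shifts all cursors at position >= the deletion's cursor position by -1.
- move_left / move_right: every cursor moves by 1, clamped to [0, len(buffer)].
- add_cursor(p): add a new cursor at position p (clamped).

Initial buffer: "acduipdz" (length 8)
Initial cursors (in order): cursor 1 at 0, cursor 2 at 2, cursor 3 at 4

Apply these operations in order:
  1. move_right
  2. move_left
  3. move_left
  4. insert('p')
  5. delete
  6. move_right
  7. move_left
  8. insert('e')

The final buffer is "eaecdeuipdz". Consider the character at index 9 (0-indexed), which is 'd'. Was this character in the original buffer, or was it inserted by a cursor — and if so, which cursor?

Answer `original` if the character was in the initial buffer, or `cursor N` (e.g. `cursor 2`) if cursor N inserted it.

After op 1 (move_right): buffer="acduipdz" (len 8), cursors c1@1 c2@3 c3@5, authorship ........
After op 2 (move_left): buffer="acduipdz" (len 8), cursors c1@0 c2@2 c3@4, authorship ........
After op 3 (move_left): buffer="acduipdz" (len 8), cursors c1@0 c2@1 c3@3, authorship ........
After op 4 (insert('p')): buffer="papcdpuipdz" (len 11), cursors c1@1 c2@3 c3@6, authorship 1.2..3.....
After op 5 (delete): buffer="acduipdz" (len 8), cursors c1@0 c2@1 c3@3, authorship ........
After op 6 (move_right): buffer="acduipdz" (len 8), cursors c1@1 c2@2 c3@4, authorship ........
After op 7 (move_left): buffer="acduipdz" (len 8), cursors c1@0 c2@1 c3@3, authorship ........
After op 8 (insert('e')): buffer="eaecdeuipdz" (len 11), cursors c1@1 c2@3 c3@6, authorship 1.2..3.....
Authorship (.=original, N=cursor N): 1 . 2 . . 3 . . . . .
Index 9: author = original

Answer: original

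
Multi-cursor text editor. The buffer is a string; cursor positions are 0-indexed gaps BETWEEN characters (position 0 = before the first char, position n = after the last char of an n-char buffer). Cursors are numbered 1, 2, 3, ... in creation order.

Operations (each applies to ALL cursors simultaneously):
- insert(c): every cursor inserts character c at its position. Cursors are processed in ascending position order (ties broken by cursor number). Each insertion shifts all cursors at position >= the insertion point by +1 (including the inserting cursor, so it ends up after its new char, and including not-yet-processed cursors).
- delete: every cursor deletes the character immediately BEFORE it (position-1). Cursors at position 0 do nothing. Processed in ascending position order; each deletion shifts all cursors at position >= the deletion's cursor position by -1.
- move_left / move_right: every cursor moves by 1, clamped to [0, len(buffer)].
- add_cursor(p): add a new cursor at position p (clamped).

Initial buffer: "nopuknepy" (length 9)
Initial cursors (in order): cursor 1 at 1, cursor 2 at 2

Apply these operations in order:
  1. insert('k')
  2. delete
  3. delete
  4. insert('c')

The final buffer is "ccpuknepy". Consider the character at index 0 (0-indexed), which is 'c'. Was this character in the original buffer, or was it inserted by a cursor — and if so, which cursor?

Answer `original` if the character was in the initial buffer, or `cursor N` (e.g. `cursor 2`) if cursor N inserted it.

After op 1 (insert('k')): buffer="nkokpuknepy" (len 11), cursors c1@2 c2@4, authorship .1.2.......
After op 2 (delete): buffer="nopuknepy" (len 9), cursors c1@1 c2@2, authorship .........
After op 3 (delete): buffer="puknepy" (len 7), cursors c1@0 c2@0, authorship .......
After op 4 (insert('c')): buffer="ccpuknepy" (len 9), cursors c1@2 c2@2, authorship 12.......
Authorship (.=original, N=cursor N): 1 2 . . . . . . .
Index 0: author = 1

Answer: cursor 1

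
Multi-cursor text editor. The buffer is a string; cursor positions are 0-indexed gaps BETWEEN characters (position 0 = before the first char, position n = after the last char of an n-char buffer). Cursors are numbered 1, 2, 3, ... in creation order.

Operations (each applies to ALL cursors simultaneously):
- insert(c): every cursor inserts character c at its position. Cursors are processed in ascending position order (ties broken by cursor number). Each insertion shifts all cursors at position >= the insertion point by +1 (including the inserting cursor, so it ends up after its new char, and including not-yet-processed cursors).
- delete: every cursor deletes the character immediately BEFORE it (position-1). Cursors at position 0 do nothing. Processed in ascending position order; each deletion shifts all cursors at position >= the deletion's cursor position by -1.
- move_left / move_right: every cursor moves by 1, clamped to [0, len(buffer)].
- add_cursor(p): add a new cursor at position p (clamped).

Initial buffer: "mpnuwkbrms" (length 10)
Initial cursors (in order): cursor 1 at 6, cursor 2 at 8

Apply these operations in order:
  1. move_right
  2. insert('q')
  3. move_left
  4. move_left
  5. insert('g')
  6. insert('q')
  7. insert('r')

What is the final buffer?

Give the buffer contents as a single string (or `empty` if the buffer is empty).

Answer: mpnuwkgqrbqrgqrmqs

Derivation:
After op 1 (move_right): buffer="mpnuwkbrms" (len 10), cursors c1@7 c2@9, authorship ..........
After op 2 (insert('q')): buffer="mpnuwkbqrmqs" (len 12), cursors c1@8 c2@11, authorship .......1..2.
After op 3 (move_left): buffer="mpnuwkbqrmqs" (len 12), cursors c1@7 c2@10, authorship .......1..2.
After op 4 (move_left): buffer="mpnuwkbqrmqs" (len 12), cursors c1@6 c2@9, authorship .......1..2.
After op 5 (insert('g')): buffer="mpnuwkgbqrgmqs" (len 14), cursors c1@7 c2@11, authorship ......1.1.2.2.
After op 6 (insert('q')): buffer="mpnuwkgqbqrgqmqs" (len 16), cursors c1@8 c2@13, authorship ......11.1.22.2.
After op 7 (insert('r')): buffer="mpnuwkgqrbqrgqrmqs" (len 18), cursors c1@9 c2@15, authorship ......111.1.222.2.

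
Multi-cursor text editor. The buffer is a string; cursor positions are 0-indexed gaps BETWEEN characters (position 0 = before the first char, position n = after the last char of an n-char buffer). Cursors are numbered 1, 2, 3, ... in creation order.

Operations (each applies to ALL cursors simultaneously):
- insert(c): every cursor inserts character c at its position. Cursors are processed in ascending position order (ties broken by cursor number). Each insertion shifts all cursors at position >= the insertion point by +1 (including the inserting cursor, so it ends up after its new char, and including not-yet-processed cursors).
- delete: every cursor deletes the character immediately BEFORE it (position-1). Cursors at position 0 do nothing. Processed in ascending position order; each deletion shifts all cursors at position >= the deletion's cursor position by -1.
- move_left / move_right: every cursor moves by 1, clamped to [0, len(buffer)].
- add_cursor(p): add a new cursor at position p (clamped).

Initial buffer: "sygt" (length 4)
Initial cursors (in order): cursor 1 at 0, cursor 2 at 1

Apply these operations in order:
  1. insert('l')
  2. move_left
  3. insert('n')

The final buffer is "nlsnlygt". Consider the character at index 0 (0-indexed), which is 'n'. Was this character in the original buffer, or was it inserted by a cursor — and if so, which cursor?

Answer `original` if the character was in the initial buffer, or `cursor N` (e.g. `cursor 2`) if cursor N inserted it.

After op 1 (insert('l')): buffer="lslygt" (len 6), cursors c1@1 c2@3, authorship 1.2...
After op 2 (move_left): buffer="lslygt" (len 6), cursors c1@0 c2@2, authorship 1.2...
After op 3 (insert('n')): buffer="nlsnlygt" (len 8), cursors c1@1 c2@4, authorship 11.22...
Authorship (.=original, N=cursor N): 1 1 . 2 2 . . .
Index 0: author = 1

Answer: cursor 1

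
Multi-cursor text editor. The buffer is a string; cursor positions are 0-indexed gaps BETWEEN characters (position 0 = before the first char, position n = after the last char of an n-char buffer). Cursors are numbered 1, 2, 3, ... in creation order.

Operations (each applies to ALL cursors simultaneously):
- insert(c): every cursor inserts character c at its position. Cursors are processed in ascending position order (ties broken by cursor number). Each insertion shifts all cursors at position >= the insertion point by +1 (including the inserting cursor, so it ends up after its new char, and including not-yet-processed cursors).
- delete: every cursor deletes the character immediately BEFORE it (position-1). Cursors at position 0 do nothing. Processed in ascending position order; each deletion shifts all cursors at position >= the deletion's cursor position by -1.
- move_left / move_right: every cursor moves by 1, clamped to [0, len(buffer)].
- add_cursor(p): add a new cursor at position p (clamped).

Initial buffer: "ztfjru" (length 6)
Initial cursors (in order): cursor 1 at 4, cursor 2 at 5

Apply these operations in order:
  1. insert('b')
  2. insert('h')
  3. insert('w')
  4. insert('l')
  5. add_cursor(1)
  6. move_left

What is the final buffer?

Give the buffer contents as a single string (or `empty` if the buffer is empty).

After op 1 (insert('b')): buffer="ztfjbrbu" (len 8), cursors c1@5 c2@7, authorship ....1.2.
After op 2 (insert('h')): buffer="ztfjbhrbhu" (len 10), cursors c1@6 c2@9, authorship ....11.22.
After op 3 (insert('w')): buffer="ztfjbhwrbhwu" (len 12), cursors c1@7 c2@11, authorship ....111.222.
After op 4 (insert('l')): buffer="ztfjbhwlrbhwlu" (len 14), cursors c1@8 c2@13, authorship ....1111.2222.
After op 5 (add_cursor(1)): buffer="ztfjbhwlrbhwlu" (len 14), cursors c3@1 c1@8 c2@13, authorship ....1111.2222.
After op 6 (move_left): buffer="ztfjbhwlrbhwlu" (len 14), cursors c3@0 c1@7 c2@12, authorship ....1111.2222.

Answer: ztfjbhwlrbhwlu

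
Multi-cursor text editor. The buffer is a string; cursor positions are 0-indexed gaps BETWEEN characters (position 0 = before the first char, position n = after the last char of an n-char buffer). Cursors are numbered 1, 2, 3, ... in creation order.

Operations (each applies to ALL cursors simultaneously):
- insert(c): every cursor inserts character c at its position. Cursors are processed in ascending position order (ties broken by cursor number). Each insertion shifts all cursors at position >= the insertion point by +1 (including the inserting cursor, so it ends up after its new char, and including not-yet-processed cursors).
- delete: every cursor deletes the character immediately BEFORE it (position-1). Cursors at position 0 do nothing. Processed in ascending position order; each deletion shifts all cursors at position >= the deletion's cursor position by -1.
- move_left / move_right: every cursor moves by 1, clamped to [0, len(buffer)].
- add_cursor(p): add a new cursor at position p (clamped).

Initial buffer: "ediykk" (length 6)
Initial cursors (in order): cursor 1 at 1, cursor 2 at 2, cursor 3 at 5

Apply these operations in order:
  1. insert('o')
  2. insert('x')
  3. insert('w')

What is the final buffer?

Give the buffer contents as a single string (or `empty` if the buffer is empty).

After op 1 (insert('o')): buffer="eodoiykok" (len 9), cursors c1@2 c2@4 c3@8, authorship .1.2...3.
After op 2 (insert('x')): buffer="eoxdoxiykoxk" (len 12), cursors c1@3 c2@6 c3@11, authorship .11.22...33.
After op 3 (insert('w')): buffer="eoxwdoxwiykoxwk" (len 15), cursors c1@4 c2@8 c3@14, authorship .111.222...333.

Answer: eoxwdoxwiykoxwk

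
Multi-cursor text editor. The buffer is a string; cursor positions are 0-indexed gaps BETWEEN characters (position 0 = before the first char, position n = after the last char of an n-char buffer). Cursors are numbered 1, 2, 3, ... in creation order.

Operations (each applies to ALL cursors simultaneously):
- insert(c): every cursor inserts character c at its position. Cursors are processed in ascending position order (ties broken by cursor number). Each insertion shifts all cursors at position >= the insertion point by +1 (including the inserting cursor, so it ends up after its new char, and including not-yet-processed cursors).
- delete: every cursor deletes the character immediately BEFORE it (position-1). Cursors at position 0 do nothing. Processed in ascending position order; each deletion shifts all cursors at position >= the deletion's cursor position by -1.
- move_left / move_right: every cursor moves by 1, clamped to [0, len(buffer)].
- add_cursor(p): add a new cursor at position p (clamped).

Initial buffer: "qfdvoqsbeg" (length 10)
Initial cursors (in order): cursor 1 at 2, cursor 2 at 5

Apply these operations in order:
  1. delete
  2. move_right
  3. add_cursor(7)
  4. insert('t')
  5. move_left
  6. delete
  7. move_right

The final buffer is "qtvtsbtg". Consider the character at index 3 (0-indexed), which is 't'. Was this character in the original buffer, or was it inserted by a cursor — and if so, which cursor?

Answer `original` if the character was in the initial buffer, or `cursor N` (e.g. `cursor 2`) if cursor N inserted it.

Answer: cursor 2

Derivation:
After op 1 (delete): buffer="qdvqsbeg" (len 8), cursors c1@1 c2@3, authorship ........
After op 2 (move_right): buffer="qdvqsbeg" (len 8), cursors c1@2 c2@4, authorship ........
After op 3 (add_cursor(7)): buffer="qdvqsbeg" (len 8), cursors c1@2 c2@4 c3@7, authorship ........
After op 4 (insert('t')): buffer="qdtvqtsbetg" (len 11), cursors c1@3 c2@6 c3@10, authorship ..1..2...3.
After op 5 (move_left): buffer="qdtvqtsbetg" (len 11), cursors c1@2 c2@5 c3@9, authorship ..1..2...3.
After op 6 (delete): buffer="qtvtsbtg" (len 8), cursors c1@1 c2@3 c3@6, authorship .1.2..3.
After op 7 (move_right): buffer="qtvtsbtg" (len 8), cursors c1@2 c2@4 c3@7, authorship .1.2..3.
Authorship (.=original, N=cursor N): . 1 . 2 . . 3 .
Index 3: author = 2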